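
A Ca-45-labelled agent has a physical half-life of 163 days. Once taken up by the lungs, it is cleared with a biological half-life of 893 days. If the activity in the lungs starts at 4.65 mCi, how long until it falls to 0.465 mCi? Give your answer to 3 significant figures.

1/t_eff = 1/t_phys + 1/t_biol = 1/163 + 1/893 = 0.0072548 per day.
t_eff = 163 × 893 / (163 + 893) ≈ 137.84 days.
n = log₂(4.65/0.465) ≈ 3.3219; t = 3.3219 × 137.84 ≈ 457.89 days.

458 days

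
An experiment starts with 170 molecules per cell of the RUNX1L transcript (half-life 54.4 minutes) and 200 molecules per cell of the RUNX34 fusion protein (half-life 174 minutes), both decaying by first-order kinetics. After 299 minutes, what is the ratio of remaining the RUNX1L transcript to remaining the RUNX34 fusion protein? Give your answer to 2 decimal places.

RUNX1L transcript: 170 × (1/2)^(299/54.4) = 170 × (1/2)^5.4963 ≈ 3.7661 molecules per cell.
RUNX34 fusion protein: 200 × (1/2)^(299/174) = 200 × (1/2)^1.7184 ≈ 60.777 molecules per cell.
Ratio ≈ 3.7661 / 60.777 ≈ 0.061965.

0.06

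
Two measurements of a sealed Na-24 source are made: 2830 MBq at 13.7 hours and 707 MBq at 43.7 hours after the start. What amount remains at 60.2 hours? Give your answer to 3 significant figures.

Over Δt = 43.7 − 13.7 = 30 hours, the level fell by a factor of 2830/707 ≈ 4.0028.
n = log₂(4.0028) ≈ 2.001 half-lives, so t½ = 30/2.001 ≈ 14.992 hours.
From t = 43.7 to t = 60.2: 707 × (1/2)^((60.2−43.7)/14.992) ≈ 329.7 MBq.

330 MBq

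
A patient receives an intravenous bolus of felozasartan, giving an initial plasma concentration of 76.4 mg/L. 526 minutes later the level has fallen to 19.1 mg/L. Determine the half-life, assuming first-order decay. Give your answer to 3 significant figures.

263 minutes

A/A₀ = 19.1/76.4 ≈ 0.25.
n = log₂(4) ≈ 2 half-lives elapsed in 526 minutes.
t½ = 526/2 ≈ 263 minutes.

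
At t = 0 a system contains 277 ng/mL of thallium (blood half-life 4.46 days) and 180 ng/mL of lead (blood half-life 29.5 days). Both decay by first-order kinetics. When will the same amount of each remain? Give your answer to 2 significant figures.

Set 277·(1/2)^(t/4.46) = 180·(1/2)^(t/29.5).
Taking log₂: log₂(277/180) = t·(1/4.46 − 1/29.5).
log₂(1.5389) = 0.62189; 1/4.46 − 1/29.5 = 0.19032.
t = 0.62189 / 0.19032 ≈ 3.2676 days.

3.3 days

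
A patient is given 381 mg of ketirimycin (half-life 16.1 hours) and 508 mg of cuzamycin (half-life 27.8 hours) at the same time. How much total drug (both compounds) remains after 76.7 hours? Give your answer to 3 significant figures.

ketirimycin: 381 × (1/2)^(76.7/16.1) = 381 × (1/2)^4.764 ≈ 14.023 mg.
cuzamycin: 508 × (1/2)^(76.7/27.8) = 508 × (1/2)^2.759 ≈ 75.045 mg.
Total = 14.023 + 75.045 ≈ 89.068 mg.

89.1 mg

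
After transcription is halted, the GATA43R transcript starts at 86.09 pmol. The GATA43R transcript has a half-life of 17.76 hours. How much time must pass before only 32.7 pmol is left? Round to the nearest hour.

Fraction remaining = 32.7/86.09 ≈ 0.37984.
n = log₂(86.09/32.7) = ln(2.6327)/ln 2 ≈ 1.3966 half-lives.
t = n × t½ = 1.3966 × 17.76 ≈ 24.803 hours.

25 hours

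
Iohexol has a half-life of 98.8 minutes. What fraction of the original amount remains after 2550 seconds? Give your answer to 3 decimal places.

2550 seconds = 42.5 minutes.
n = 42.5/98.8 ≈ 0.43016 half-lives.
Fraction remaining = (1/2)^0.43016 ≈ 0.74218.

0.742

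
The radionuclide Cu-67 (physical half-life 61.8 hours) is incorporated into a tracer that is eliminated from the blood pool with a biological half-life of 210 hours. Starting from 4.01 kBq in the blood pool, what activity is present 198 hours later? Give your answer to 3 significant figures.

0.226 kBq

1/t_eff = 1/t_phys + 1/t_biol = 1/61.8 + 1/210 = 0.020943 per hour.
t_eff = 61.8 × 210 / (61.8 + 210) ≈ 47.748 hours.
Remaining = 4.01 × (1/2)^(198/47.748) = 4.01 × (1/2)^4.1467 ≈ 0.22639 kBq.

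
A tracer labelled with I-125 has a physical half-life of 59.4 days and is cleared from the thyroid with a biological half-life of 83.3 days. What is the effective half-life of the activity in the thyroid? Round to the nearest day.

35 days

1/t_eff = 1/t_phys + 1/t_biol = 1/59.4 + 1/83.3 = 0.02884 per day.
t_eff = 59.4 × 83.3 / (59.4 + 83.3) ≈ 34.674 days.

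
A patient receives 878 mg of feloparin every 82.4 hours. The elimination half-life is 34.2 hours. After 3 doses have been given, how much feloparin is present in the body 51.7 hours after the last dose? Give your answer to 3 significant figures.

377 mg

The 3 doses were given 216.5, 134.1, 51.7 hours ago.
Total = 878·(1/2)^(216.5/34.2) + 878·(1/2)^(134.1/34.2) + 878·(1/2)^(51.7/34.2)
      = 10.911 + 57.962 + 307.91 ≈ 376.79 mg.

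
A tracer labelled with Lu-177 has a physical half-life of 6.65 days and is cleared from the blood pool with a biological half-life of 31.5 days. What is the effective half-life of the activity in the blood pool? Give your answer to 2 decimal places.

5.49 days

1/t_eff = 1/t_phys + 1/t_biol = 1/6.65 + 1/31.5 = 0.18212 per day.
t_eff = 6.65 × 31.5 / (6.65 + 31.5) ≈ 5.4908 days.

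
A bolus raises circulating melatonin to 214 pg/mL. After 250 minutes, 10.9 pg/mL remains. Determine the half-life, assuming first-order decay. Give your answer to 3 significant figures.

A/A₀ = 10.9/214 ≈ 0.050935.
n = log₂(19.633) ≈ 4.2952 half-lives elapsed in 250 minutes.
t½ = 250/4.2952 ≈ 58.204 minutes.

58.2 minutes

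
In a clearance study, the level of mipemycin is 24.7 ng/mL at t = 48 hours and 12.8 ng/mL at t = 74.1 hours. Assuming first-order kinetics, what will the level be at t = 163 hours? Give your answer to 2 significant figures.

1.4 ng/mL

Over Δt = 74.1 − 48 = 26.1 hours, the level fell by a factor of 24.7/12.8 ≈ 1.9297.
n = log₂(1.9297) ≈ 0.94837 half-lives, so t½ = 26.1/0.94837 ≈ 27.521 hours.
From t = 74.1 to t = 163: 12.8 × (1/2)^((163−74.1)/27.521) ≈ 1.364 ng/mL.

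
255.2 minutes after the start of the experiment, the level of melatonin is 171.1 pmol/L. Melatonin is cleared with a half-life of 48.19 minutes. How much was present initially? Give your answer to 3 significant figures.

6720 pmol/L

Number of half-lives elapsed: n = 255.2/48.19 ≈ 5.2957.
A₀ = A × 2^n = 171.1 × 2^5.2957 = 171.1 × 39.279 ≈ 6720.7 pmol/L.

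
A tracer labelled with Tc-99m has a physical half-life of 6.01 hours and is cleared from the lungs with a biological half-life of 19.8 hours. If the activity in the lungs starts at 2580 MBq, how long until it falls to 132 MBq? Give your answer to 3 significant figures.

1/t_eff = 1/t_phys + 1/t_biol = 1/6.01 + 1/19.8 = 0.21689 per hour.
t_eff = 6.01 × 19.8 / (6.01 + 19.8) ≈ 4.6105 hours.
n = log₂(2580/132) ≈ 4.2888; t = 4.2888 × 4.6105 ≈ 19.773 hours.

19.8 hours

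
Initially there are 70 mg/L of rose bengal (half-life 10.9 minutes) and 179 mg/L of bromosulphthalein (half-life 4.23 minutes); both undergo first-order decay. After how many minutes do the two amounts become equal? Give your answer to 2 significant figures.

9.4 minutes

Set 70·(1/2)^(t/10.9) = 179·(1/2)^(t/4.23).
Taking log₂: log₂(70/179) = t·(1/10.9 − 1/4.23).
log₂(0.39106) = -1.3545; 1/10.9 − 1/4.23 = -0.14466.
t = -1.3545 / -0.14466 ≈ 9.3633 minutes.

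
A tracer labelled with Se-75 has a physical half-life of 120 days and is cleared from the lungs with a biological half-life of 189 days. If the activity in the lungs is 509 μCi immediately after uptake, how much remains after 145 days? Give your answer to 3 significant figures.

129 μCi

1/t_eff = 1/t_phys + 1/t_biol = 1/120 + 1/189 = 0.013624 per day.
t_eff = 120 × 189 / (120 + 189) ≈ 73.398 days.
Remaining = 509 × (1/2)^(145/73.398) = 509 × (1/2)^1.9755 ≈ 129.43 μCi.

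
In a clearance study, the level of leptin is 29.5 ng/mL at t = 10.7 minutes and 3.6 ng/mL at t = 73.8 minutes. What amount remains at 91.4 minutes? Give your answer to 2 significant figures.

2.0 ng/mL

Over Δt = 73.8 − 10.7 = 63.1 minutes, the level fell by a factor of 29.5/3.6 ≈ 8.1944.
n = log₂(8.1944) ≈ 3.0346 half-lives, so t½ = 63.1/3.0346 ≈ 20.793 minutes.
From t = 73.8 to t = 91.4: 3.6 × (1/2)^((91.4−73.8)/20.793) ≈ 2.0022 ng/mL.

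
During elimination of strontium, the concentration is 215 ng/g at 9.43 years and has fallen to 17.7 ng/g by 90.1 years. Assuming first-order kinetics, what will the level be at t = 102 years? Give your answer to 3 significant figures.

Over Δt = 90.1 − 9.43 = 80.67 years, the level fell by a factor of 215/17.7 ≈ 12.147.
n = log₂(12.147) ≈ 3.6025 half-lives, so t½ = 80.67/3.6025 ≈ 22.393 years.
From t = 90.1 to t = 102: 17.7 × (1/2)^((102−90.1)/22.393) ≈ 12.246 ng/g.

12.2 ng/g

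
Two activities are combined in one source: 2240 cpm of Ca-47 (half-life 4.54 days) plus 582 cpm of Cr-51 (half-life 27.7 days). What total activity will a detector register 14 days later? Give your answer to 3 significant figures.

Ca-47: 2240 × (1/2)^(14/4.54) = 2240 × (1/2)^3.0837 ≈ 264.22 cpm.
Cr-51: 582 × (1/2)^(14/27.7) = 582 × (1/2)^0.50542 ≈ 409.99 cpm.
Total = 264.22 + 409.99 ≈ 674.21 cpm.

674 cpm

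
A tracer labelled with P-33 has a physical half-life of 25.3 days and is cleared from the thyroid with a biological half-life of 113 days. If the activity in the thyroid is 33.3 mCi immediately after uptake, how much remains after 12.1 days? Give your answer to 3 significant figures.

1/t_eff = 1/t_phys + 1/t_biol = 1/25.3 + 1/113 = 0.048375 per day.
t_eff = 25.3 × 113 / (25.3 + 113) ≈ 20.672 days.
Remaining = 33.3 × (1/2)^(12.1/20.672) = 33.3 × (1/2)^0.58534 ≈ 22.194 mCi.

22.2 mCi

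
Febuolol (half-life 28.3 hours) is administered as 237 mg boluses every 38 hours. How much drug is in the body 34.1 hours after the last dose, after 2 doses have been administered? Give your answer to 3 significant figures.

The 2 doses were given 72.1, 34.1 hours ago.
Total = 237·(1/2)^(72.1/28.3) + 237·(1/2)^(34.1/28.3)
      = 40.533 + 102.81 ≈ 143.34 mg.

143 mg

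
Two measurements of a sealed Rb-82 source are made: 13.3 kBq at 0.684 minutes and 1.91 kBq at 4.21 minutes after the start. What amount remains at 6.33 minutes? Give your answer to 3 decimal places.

0.595 kBq

Over Δt = 4.21 − 0.684 = 3.526 minutes, the level fell by a factor of 13.3/1.91 ≈ 6.9634.
n = log₂(6.9634) ≈ 2.7998 half-lives, so t½ = 3.526/2.7998 ≈ 1.2594 minutes.
From t = 4.21 to t = 6.33: 1.91 × (1/2)^((6.33−4.21)/1.2594) ≈ 0.59469 kBq.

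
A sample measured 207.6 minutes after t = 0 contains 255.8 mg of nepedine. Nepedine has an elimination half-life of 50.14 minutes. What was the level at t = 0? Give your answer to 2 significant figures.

Number of half-lives elapsed: n = 207.6/50.14 ≈ 4.1404.
A₀ = A × 2^n = 255.8 × 2^4.1404 = 255.8 × 17.635 ≈ 4511.1 mg.

4500 mg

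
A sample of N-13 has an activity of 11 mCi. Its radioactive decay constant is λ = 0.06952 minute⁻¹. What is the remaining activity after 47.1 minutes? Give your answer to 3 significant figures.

t½ = ln 2 / λ = 0.69315 / 0.06952 ≈ 9.9705 minutes.
Number of half-lives: n = 47.1/9.9705 ≈ 4.7239.
Remaining = 11 × (1/2)^4.7239 = 11 × 0.03784 ≈ 0.41624 mCi.

0.416 mCi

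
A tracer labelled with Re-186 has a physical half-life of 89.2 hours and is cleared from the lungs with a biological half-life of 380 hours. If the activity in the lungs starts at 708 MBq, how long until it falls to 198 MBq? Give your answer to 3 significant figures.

1/t_eff = 1/t_phys + 1/t_biol = 1/89.2 + 1/380 = 0.013842 per hour.
t_eff = 89.2 × 380 / (89.2 + 380) ≈ 72.242 hours.
n = log₂(708/198) ≈ 1.8382; t = 1.8382 × 72.242 ≈ 132.8 hours.

133 hours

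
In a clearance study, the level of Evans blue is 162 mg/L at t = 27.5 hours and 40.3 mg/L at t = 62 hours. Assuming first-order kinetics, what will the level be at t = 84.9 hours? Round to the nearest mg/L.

Over Δt = 62 − 27.5 = 34.5 hours, the level fell by a factor of 162/40.3 ≈ 4.0199.
n = log₂(4.0199) ≈ 2.0071 half-lives, so t½ = 34.5/2.0071 ≈ 17.189 hours.
From t = 62 to t = 84.9: 40.3 × (1/2)^((84.9−62)/17.189) ≈ 16.005 mg/L.

16 mg/L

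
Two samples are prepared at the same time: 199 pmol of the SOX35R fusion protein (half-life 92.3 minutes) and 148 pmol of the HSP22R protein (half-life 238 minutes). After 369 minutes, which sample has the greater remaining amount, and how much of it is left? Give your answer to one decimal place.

SOX35R fusion protein: 199 × (1/2)^3.9978 ≈ 12.456 pmol.
HSP22R protein: 148 × (1/2)^1.5504 ≈ 50.529 pmol.
HSP22R protein has more remaining, at ≈ 50.529 pmol.

HSP22R protein, 50.5 pmol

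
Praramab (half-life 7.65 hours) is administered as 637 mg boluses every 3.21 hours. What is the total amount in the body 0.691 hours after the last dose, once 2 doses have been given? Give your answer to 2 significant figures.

1000 mg

The 2 doses were given 3.901, 0.691 hours ago.
Total = 637·(1/2)^(3.901/7.65) + 637·(1/2)^(0.691/7.65)
      = 447.34 + 598.34 ≈ 1045.7 mg.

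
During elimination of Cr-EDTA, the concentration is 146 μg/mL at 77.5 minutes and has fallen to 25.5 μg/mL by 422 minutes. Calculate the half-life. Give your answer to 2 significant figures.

Over Δt = 422 − 77.5 = 344.5 minutes, the level fell by a factor of 146/25.5 ≈ 5.7255.
n = log₂(5.7255) ≈ 2.5174 half-lives, so t½ = 344.5/2.5174 ≈ 136.85 minutes.

140 minutes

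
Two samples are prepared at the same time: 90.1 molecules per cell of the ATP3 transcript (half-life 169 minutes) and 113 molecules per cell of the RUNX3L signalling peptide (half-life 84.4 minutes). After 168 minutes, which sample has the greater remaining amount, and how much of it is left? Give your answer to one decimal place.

ATP3 transcript, 45.2 molecules per cell

ATP3 transcript: 90.1 × (1/2)^0.99408 ≈ 45.235 molecules per cell.
RUNX3L signalling peptide: 113 × (1/2)^1.9905 ≈ 28.436 molecules per cell.
ATP3 transcript has more remaining, at ≈ 45.235 molecules per cell.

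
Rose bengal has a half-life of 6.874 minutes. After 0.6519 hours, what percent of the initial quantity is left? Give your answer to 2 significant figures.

0.6519 hours = 39.114 minutes.
n = 39.114/6.874 ≈ 5.6901 half-lives.
Fraction remaining = (1/2)^5.6901 ≈ 0.019369, i.e. 1.9369%.

1.9%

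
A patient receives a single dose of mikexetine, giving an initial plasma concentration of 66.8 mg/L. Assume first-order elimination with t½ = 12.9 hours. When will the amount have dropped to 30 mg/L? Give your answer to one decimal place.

14.9 hours

Fraction remaining = 30/66.8 ≈ 0.4491.
n = log₂(66.8/30) = ln(2.2267)/ln 2 ≈ 1.1549 half-lives.
t = n × t½ = 1.1549 × 12.9 ≈ 14.898 hours.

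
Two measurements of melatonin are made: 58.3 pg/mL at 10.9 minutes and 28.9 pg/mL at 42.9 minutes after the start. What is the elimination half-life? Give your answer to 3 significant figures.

31.6 minutes

Over Δt = 42.9 − 10.9 = 32 minutes, the level fell by a factor of 58.3/28.9 ≈ 2.0173.
n = log₂(2.0173) ≈ 1.0124 half-lives, so t½ = 32/1.0124 ≈ 31.607 minutes.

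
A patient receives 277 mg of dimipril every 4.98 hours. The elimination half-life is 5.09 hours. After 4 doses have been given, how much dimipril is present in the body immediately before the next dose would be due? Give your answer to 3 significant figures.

267 mg

The 4 doses were given 19.92, 14.94, 9.96, 4.98 hours ago.
Total = 277·(1/2)^(19.92/5.09) + 277·(1/2)^(14.94/5.09) + 277·(1/2)^(9.96/5.09) + 277·(1/2)^(4.98/5.09)
      = 18.382 + 36.216 + 71.356 + 140.59 ≈ 266.54 mg.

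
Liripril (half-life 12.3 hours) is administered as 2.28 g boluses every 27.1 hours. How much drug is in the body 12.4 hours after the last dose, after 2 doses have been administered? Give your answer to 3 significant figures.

1.38 g

The 2 doses were given 39.5, 12.4 hours ago.
Total = 2.28·(1/2)^(39.5/12.3) + 2.28·(1/2)^(12.4/12.3)
      = 0.24616 + 1.1336 ≈ 1.3798 g.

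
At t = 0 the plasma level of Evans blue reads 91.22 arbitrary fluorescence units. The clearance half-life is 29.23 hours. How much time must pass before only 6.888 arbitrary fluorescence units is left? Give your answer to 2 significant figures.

Fraction remaining = 6.888/91.22 ≈ 0.07551.
n = log₂(91.22/6.888) = ln(13.243)/ln 2 ≈ 3.7272 half-lives.
t = n × t½ = 3.7272 × 29.23 ≈ 108.95 hours.

110 hours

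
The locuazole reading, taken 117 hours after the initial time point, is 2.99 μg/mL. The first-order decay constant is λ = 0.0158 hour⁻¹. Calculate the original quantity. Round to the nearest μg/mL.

t½ = ln 2 / λ = 0.69315 / 0.0158 ≈ 43.87 hours.
Number of half-lives elapsed: n = 117/43.87 ≈ 2.667.
A₀ = A × 2^n = 2.99 × 2^2.667 = 2.99 × 6.3509 ≈ 18.989 μg/mL.

19 μg/mL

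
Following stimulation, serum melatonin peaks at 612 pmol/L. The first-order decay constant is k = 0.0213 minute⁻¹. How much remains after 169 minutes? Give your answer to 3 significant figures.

t½ = ln 2 / k = 0.69315 / 0.0213 ≈ 32.542 minutes.
Number of half-lives: n = 169/32.542 ≈ 5.1933.
Remaining = 612 × (1/2)^5.1933 = 612 × 0.027332 ≈ 16.727 pmol/L.

16.7 pmol/L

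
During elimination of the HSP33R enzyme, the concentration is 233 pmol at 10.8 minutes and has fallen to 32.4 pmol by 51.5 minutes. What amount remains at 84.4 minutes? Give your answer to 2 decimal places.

6.58 pmol

Over Δt = 51.5 − 10.8 = 40.7 minutes, the level fell by a factor of 233/32.4 ≈ 7.1914.
n = log₂(7.1914) ≈ 2.8463 half-lives, so t½ = 40.7/2.8463 ≈ 14.299 minutes.
From t = 51.5 to t = 84.4: 32.4 × (1/2)^((84.4−51.5)/14.299) ≈ 6.5756 pmol.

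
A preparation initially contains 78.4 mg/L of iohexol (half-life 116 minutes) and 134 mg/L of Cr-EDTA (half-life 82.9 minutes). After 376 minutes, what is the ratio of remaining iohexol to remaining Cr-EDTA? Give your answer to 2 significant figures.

iohexol: 78.4 × (1/2)^(376/116) = 78.4 × (1/2)^3.2414 ≈ 8.2902 mg/L.
Cr-EDTA: 134 × (1/2)^(376/82.9) = 134 × (1/2)^4.5356 ≈ 5.7777 mg/L.
Ratio ≈ 8.2902 / 5.7777 ≈ 1.4348.

1.4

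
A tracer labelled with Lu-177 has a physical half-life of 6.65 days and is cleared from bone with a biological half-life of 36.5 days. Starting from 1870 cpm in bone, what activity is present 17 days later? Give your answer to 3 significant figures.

230 cpm

1/t_eff = 1/t_phys + 1/t_biol = 1/6.65 + 1/36.5 = 0.17777 per day.
t_eff = 6.65 × 36.5 / (6.65 + 36.5) ≈ 5.6251 days.
Remaining = 1870 × (1/2)^(17/5.6251) = 1870 × (1/2)^3.0221 ≈ 230.19 cpm.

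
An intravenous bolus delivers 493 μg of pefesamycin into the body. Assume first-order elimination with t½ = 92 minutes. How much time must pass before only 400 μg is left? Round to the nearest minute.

28 minutes

Fraction remaining = 400/493 ≈ 0.81136.
n = log₂(493/400) = ln(1.2325)/ln 2 ≈ 0.30159 half-lives.
t = n × t½ = 0.30159 × 92 ≈ 27.746 minutes.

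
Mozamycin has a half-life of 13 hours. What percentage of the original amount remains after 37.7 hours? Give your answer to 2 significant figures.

13%

n = 37.7/13 ≈ 2.9 half-lives.
Fraction remaining = (1/2)^2.9 ≈ 0.13397, i.e. 13.397%.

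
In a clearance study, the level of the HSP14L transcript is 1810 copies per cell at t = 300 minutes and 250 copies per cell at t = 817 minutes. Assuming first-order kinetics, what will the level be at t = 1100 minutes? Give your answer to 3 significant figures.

84.6 copies per cell

Over Δt = 817 − 300 = 517 minutes, the level fell by a factor of 1810/250 ≈ 7.24.
n = log₂(7.24) ≈ 2.856 half-lives, so t½ = 517/2.856 ≈ 181.02 minutes.
From t = 817 to t = 1100: 250 × (1/2)^((1100−817)/181.02) ≈ 84.592 copies per cell.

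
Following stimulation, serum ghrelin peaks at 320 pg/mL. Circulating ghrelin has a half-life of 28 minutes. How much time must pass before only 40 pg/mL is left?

40/320 = 1/8, so 3 half-lives have elapsed.
t = 3 × 28 = 84 minutes.

84 minutes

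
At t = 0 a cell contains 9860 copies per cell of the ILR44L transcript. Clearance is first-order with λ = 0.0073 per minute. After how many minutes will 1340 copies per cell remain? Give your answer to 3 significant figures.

t½ = ln 2 / λ = 0.69315 / 0.0073 ≈ 94.952 minutes.
Fraction remaining = 1340/9860 ≈ 0.1359.
n = log₂(9860/1340) = ln(7.3582)/ln 2 ≈ 2.8794 half-lives.
t = n × t½ = 2.8794 × 94.952 ≈ 273.4 minutes.

273 minutes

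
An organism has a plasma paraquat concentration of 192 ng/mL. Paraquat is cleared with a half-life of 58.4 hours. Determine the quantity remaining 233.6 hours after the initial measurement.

Elapsed time is 4 half-lives (233.6/58.4).
Each half-life halves the amount: 192 × (1/2)^4 = 192/16 = 12 ng/mL.

12 ng/mL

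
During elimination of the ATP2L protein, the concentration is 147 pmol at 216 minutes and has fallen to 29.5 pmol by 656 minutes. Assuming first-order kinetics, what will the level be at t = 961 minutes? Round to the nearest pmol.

Over Δt = 656 − 216 = 440 minutes, the level fell by a factor of 147/29.5 ≈ 4.9831.
n = log₂(4.9831) ≈ 2.317 half-lives, so t½ = 440/2.317 ≈ 189.9 minutes.
From t = 656 to t = 961: 29.5 × (1/2)^((961−656)/189.9) ≈ 9.6902 pmol.

10 pmol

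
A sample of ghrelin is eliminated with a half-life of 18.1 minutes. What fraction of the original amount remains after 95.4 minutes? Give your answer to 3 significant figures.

0.0259

n = 95.4/18.1 ≈ 5.2707 half-lives.
Fraction remaining = (1/2)^5.2707 ≈ 0.025903.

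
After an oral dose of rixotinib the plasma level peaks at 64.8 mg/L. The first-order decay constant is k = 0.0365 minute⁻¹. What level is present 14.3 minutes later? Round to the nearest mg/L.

38 mg/L

t½ = ln 2 / k = 0.69315 / 0.0365 ≈ 18.99 minutes.
Number of half-lives: n = 14.3/18.99 ≈ 0.75301.
Remaining = 64.8 × (1/2)^0.75301 = 64.8 × 0.59336 ≈ 38.45 mg/L.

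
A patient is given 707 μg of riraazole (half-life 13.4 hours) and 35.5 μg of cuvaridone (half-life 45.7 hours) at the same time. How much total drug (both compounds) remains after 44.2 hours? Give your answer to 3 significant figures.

riraazole: 707 × (1/2)^(44.2/13.4) = 707 × (1/2)^3.2985 ≈ 71.857 μg.
cuvaridone: 35.5 × (1/2)^(44.2/45.7) = 35.5 × (1/2)^0.96718 ≈ 18.158 μg.
Total = 71.857 + 18.158 ≈ 90.016 μg.

90.0 μg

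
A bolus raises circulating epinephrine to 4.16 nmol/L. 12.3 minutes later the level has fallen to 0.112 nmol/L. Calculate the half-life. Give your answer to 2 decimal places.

2.36 minutes

A/A₀ = 0.112/4.16 ≈ 0.026923.
n = log₂(37.143) ≈ 5.215 half-lives elapsed in 12.3 minutes.
t½ = 12.3/5.215 ≈ 2.3586 minutes.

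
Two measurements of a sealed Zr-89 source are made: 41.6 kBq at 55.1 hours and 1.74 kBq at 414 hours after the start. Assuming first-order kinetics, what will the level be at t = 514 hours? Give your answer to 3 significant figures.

Over Δt = 414 − 55.1 = 358.9 hours, the level fell by a factor of 41.6/1.74 ≈ 23.908.
n = log₂(23.908) ≈ 4.5794 half-lives, so t½ = 358.9/4.5794 ≈ 78.372 hours.
From t = 414 to t = 514: 1.74 × (1/2)^((514−414)/78.372) ≈ 0.71853 kBq.

0.719 kBq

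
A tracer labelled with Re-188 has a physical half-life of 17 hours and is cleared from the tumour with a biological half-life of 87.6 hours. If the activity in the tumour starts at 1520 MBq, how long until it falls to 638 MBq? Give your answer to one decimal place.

17.8 hours

1/t_eff = 1/t_phys + 1/t_biol = 1/17 + 1/87.6 = 0.070239 per hour.
t_eff = 17 × 87.6 / (17 + 87.6) ≈ 14.237 hours.
n = log₂(1520/638) ≈ 1.2524; t = 1.2524 × 14.237 ≈ 17.831 hours.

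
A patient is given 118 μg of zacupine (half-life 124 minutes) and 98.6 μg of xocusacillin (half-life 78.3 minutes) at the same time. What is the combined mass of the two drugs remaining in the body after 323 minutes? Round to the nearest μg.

zacupine: 118 × (1/2)^(323/124) = 118 × (1/2)^2.6048 ≈ 19.398 μg.
xocusacillin: 98.6 × (1/2)^(323/78.3) = 98.6 × (1/2)^4.1252 ≈ 5.6504 μg.
Total = 19.398 + 5.6504 ≈ 25.048 μg.

25 μg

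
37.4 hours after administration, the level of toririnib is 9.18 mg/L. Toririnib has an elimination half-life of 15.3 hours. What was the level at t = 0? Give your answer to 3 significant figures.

50.0 mg/L

Number of half-lives elapsed: n = 37.4/15.3 ≈ 2.4444.
A₀ = A × 2^n = 9.18 × 2^2.4444 = 9.18 × 5.4432 ≈ 49.968 mg/L.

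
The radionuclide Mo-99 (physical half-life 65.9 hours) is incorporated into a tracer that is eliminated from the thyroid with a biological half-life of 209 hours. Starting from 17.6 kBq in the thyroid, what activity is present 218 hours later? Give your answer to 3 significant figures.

1/t_eff = 1/t_phys + 1/t_biol = 1/65.9 + 1/209 = 0.019959 per hour.
t_eff = 65.9 × 209 / (65.9 + 209) ≈ 50.102 hours.
Remaining = 17.6 × (1/2)^(218/50.102) = 17.6 × (1/2)^4.3511 ≈ 0.86238 kBq.

0.862 kBq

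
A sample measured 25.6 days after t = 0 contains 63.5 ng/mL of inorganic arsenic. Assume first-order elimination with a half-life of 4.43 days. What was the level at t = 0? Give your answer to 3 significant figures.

3490 ng/mL

Number of half-lives elapsed: n = 25.6/4.43 ≈ 5.7788.
A₀ = A × 2^n = 63.5 × 2^5.7788 = 63.5 × 54.902 ≈ 3486.3 ng/mL.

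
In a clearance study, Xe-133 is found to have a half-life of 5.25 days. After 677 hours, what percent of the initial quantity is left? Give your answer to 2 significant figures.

2.4%

677 hours = 28.2083 days.
n = 28.2083/5.25 ≈ 5.373 half-lives.
Fraction remaining = (1/2)^5.373 ≈ 0.02413, i.e. 2.413%.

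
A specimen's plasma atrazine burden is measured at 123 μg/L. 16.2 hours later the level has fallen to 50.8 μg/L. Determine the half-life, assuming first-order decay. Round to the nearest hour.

13 hours

A/A₀ = 50.8/123 ≈ 0.41301.
n = log₂(2.4213) ≈ 1.2758 half-lives elapsed in 16.2 hours.
t½ = 16.2/1.2758 ≈ 12.698 hours.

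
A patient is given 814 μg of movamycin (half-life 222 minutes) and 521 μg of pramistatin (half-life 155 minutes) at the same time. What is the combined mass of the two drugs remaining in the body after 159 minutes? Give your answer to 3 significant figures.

751 μg

movamycin: 814 × (1/2)^(159/222) = 814 × (1/2)^0.71622 ≈ 495.48 μg.
pramistatin: 521 × (1/2)^(159/155) = 521 × (1/2)^1.0258 ≈ 255.88 μg.
Total = 495.48 + 255.88 ≈ 751.36 μg.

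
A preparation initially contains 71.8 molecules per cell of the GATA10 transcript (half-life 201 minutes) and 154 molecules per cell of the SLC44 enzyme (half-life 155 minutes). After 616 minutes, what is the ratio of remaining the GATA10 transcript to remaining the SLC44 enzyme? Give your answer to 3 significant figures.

GATA10 transcript: 71.8 × (1/2)^(616/201) = 71.8 × (1/2)^3.0647 ≈ 8.5815 molecules per cell.
SLC44 enzyme: 154 × (1/2)^(616/155) = 154 × (1/2)^3.9742 ≈ 9.7987 molecules per cell.
Ratio ≈ 8.5815 / 9.7987 ≈ 0.87578.

0.876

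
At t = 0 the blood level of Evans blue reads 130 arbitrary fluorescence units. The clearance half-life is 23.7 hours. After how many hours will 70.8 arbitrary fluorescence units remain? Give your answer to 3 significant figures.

Fraction remaining = 70.8/130 ≈ 0.54462.
n = log₂(130/70.8) = ln(1.8362)/ln 2 ≈ 0.87669 half-lives.
t = n × t½ = 0.87669 × 23.7 ≈ 20.778 hours.

20.8 hours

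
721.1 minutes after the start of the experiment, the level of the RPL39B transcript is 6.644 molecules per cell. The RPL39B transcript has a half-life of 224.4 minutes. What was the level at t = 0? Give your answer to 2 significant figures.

Number of half-lives elapsed: n = 721.1/224.4 ≈ 3.2135.
A₀ = A × 2^n = 6.644 × 2^3.2135 = 6.644 × 9.2757 ≈ 61.628 molecules per cell.

62 molecules per cell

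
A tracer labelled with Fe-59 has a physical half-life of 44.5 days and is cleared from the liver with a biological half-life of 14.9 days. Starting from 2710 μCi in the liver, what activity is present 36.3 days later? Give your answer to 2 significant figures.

280 μCi

1/t_eff = 1/t_phys + 1/t_biol = 1/44.5 + 1/14.9 = 0.089586 per day.
t_eff = 44.5 × 14.9 / (44.5 + 14.9) ≈ 11.162 days.
Remaining = 2710 × (1/2)^(36.3/11.162) = 2710 × (1/2)^3.252 ≈ 284.46 μCi.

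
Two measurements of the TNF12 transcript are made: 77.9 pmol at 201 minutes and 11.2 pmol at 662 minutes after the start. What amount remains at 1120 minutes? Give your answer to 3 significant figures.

Over Δt = 662 − 201 = 461 minutes, the level fell by a factor of 77.9/11.2 ≈ 6.9554.
n = log₂(6.9554) ≈ 2.7981 half-lives, so t½ = 461/2.7981 ≈ 164.75 minutes.
From t = 662 to t = 1120: 11.2 × (1/2)^((1120−662)/164.75) ≈ 1.6307 pmol.

1.63 pmol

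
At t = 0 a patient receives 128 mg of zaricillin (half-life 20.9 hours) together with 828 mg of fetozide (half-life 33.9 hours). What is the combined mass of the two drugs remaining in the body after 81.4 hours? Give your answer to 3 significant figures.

165 mg

zaricillin: 128 × (1/2)^(81.4/20.9) = 128 × (1/2)^3.8947 ≈ 8.6055 mg.
fetozide: 828 × (1/2)^(81.4/33.9) = 828 × (1/2)^2.4012 ≈ 156.75 mg.
Total = 8.6055 + 156.75 ≈ 165.35 mg.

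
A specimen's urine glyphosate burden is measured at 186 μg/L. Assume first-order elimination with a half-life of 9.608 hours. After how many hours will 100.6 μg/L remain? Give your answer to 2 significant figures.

Fraction remaining = 100.6/186 ≈ 0.54086.
n = log₂(186/100.6) = ln(1.8489)/ln 2 ≈ 0.88667 half-lives.
t = n × t½ = 0.88667 × 9.608 ≈ 8.5191 hours.

8.5 hours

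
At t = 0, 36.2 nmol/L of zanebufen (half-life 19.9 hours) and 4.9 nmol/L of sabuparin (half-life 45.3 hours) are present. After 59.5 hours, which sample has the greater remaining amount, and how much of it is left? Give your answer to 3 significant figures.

zanebufen, 4.56 nmol/L

zanebufen: 36.2 × (1/2)^2.9899 ≈ 4.5566 nmol/L.
sabuparin: 4.9 × (1/2)^1.3135 ≈ 1.9715 nmol/L.
Zanebufen has more remaining, at ≈ 4.5566 nmol/L.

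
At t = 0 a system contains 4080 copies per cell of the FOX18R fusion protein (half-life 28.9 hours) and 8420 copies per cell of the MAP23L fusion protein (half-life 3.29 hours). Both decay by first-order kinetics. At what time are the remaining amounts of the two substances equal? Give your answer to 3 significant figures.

Set 4080·(1/2)^(t/28.9) = 8420·(1/2)^(t/3.29).
Taking log₂: log₂(4080/8420) = t·(1/28.9 − 1/3.29).
log₂(0.48456) = -1.0453; 1/28.9 − 1/3.29 = -0.26935.
t = -1.0453 / -0.26935 ≈ 3.8807 hours.

3.88 hours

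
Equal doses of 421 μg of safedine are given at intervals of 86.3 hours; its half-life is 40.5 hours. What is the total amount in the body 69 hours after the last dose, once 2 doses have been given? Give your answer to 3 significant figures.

159 μg

The 2 doses were given 155.3, 69 hours ago.
Total = 421·(1/2)^(155.3/40.5) + 421·(1/2)^(69/40.5)
      = 29.51 + 129.25 ≈ 158.76 μg.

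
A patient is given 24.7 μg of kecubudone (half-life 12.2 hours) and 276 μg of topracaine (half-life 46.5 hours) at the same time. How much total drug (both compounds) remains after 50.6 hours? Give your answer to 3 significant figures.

kecubudone: 24.7 × (1/2)^(50.6/12.2) = 24.7 × (1/2)^4.1475 ≈ 1.3937 μg.
topracaine: 276 × (1/2)^(50.6/46.5) = 276 × (1/2)^1.0882 ≈ 129.82 μg.
Total = 1.3937 + 129.82 ≈ 131.21 μg.

131 μg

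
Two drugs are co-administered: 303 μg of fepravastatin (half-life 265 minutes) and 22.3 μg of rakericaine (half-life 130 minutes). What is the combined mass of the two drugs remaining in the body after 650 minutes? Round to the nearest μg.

fepravastatin: 303 × (1/2)^(650/265) = 303 × (1/2)^2.4528 ≈ 55.344 μg.
rakericaine: 22.3 × (1/2)^(650/130) = 22.3 × (1/2)^5 ≈ 0.69688 μg.
Total = 55.344 + 0.69688 ≈ 56.04 μg.

56 μg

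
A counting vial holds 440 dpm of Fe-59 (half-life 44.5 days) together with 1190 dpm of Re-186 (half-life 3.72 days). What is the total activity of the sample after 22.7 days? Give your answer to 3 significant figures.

Fe-59: 440 × (1/2)^(22.7/44.5) = 440 × (1/2)^0.51011 ≈ 308.95 dpm.
Re-186: 1190 × (1/2)^(22.7/3.72) = 1190 × (1/2)^6.1022 ≈ 17.323 dpm.
Total = 308.95 + 17.323 ≈ 326.28 dpm.

326 dpm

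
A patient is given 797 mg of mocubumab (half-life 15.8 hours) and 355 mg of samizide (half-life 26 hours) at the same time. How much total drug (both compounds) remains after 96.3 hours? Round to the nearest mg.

mocubumab: 797 × (1/2)^(96.3/15.8) = 797 × (1/2)^6.0949 ≈ 11.66 mg.
samizide: 355 × (1/2)^(96.3/26) = 355 × (1/2)^3.7038 ≈ 27.243 mg.
Total = 11.66 + 27.243 ≈ 38.903 mg.

39 mg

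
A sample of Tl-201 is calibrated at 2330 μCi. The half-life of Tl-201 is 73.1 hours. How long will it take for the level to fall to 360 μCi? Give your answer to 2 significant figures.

200 hours

Fraction remaining = 360/2330 ≈ 0.15451.
n = log₂(2330/360) = ln(6.4722)/ln 2 ≈ 2.6943 half-lives.
t = n × t½ = 2.6943 × 73.1 ≈ 196.95 hours.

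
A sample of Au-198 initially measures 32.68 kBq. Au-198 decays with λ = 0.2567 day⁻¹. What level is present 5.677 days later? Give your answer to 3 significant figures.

t½ = ln 2 / λ = 0.69315 / 0.2567 ≈ 2.7002 days.
Number of half-lives: n = 5.677/2.7002 ≈ 2.1024.
Remaining = 32.68 × (1/2)^2.1024 = 32.68 × 0.23287 ≈ 7.6101 kBq.

7.61 kBq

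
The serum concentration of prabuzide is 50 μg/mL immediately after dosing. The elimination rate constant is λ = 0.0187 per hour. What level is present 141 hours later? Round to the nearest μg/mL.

4 μg/mL

t½ = ln 2 / λ = 0.69315 / 0.0187 ≈ 37.067 hours.
Number of half-lives: n = 141/37.067 ≈ 3.804.
Remaining = 50 × (1/2)^3.804 = 50 × 0.071597 ≈ 3.5799 μg/mL.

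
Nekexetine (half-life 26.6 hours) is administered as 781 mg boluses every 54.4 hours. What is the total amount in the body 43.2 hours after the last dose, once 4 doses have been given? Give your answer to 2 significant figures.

The 4 doses were given 206.4, 152, 97.6, 43.2 hours ago.
Total = 781·(1/2)^(206.4/26.6) + 781·(1/2)^(152/26.6) + 781·(1/2)^(97.6/26.6) + 781·(1/2)^(43.2/26.6)
      = 3.6045 + 14.876 + 61.393 + 253.37 ≈ 333.25 mg.

330 mg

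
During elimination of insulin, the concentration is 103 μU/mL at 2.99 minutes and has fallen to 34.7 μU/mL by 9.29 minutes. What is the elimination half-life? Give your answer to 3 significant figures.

Over Δt = 9.29 − 2.99 = 6.3 minutes, the level fell by a factor of 103/34.7 ≈ 2.9683.
n = log₂(2.9683) ≈ 1.5696 half-lives, so t½ = 6.3/1.5696 ≈ 4.0137 minutes.

4.01 minutes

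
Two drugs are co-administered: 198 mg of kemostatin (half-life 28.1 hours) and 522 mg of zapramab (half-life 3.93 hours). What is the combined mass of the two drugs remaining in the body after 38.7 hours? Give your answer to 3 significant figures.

76.8 mg

kemostatin: 198 × (1/2)^(38.7/28.1) = 198 × (1/2)^1.3772 ≈ 76.222 mg.
zapramab: 522 × (1/2)^(38.7/3.93) = 522 × (1/2)^9.8473 ≈ 0.56667 mg.
Total = 76.222 + 0.56667 ≈ 76.789 mg.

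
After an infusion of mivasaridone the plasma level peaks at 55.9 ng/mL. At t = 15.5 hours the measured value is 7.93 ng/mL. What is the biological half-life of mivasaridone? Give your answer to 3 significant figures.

5.50 hours

A/A₀ = 7.93/55.9 ≈ 0.14186.
n = log₂(7.0492) ≈ 2.8175 half-lives elapsed in 15.5 hours.
t½ = 15.5/2.8175 ≈ 5.5014 hours.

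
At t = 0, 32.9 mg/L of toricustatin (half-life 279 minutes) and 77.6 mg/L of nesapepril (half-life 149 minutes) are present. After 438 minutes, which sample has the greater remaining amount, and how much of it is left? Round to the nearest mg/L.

toricustatin: 32.9 × (1/2)^1.5699 ≈ 11.082 mg/L.
nesapepril: 77.6 × (1/2)^2.9396 ≈ 10.115 mg/L.
Toricustatin has more remaining, at ≈ 11.082 mg/L.

toricustatin, 11 mg/L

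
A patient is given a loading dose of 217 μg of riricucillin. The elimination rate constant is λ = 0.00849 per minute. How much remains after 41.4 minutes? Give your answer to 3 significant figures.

153 μg

t½ = ln 2 / λ = 0.69315 / 0.00849 ≈ 81.643 minutes.
Number of half-lives: n = 41.4/81.643 ≈ 0.50709.
Remaining = 217 × (1/2)^0.50709 = 217 × 0.70364 ≈ 152.69 μg.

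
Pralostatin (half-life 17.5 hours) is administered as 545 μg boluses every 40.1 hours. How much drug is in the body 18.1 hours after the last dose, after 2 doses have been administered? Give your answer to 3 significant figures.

The 2 doses were given 58.2, 18.1 hours ago.
Total = 545·(1/2)^(58.2/17.5) + 545·(1/2)^(18.1/17.5)
      = 54.357 + 266.1 ≈ 320.46 μg.

320 μg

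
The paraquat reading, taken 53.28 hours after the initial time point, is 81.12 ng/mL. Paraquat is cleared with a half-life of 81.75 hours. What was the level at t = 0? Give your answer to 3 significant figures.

Number of half-lives elapsed: n = 53.28/81.75 ≈ 0.65174.
A₀ = A × 2^n = 81.12 × 2^0.65174 = 81.12 × 1.5711 ≈ 127.44 ng/mL.

127 ng/mL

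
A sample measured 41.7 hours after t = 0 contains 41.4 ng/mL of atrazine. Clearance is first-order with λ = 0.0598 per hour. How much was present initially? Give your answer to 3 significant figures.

t½ = ln 2 / λ = 0.69315 / 0.0598 ≈ 11.591 hours.
Number of half-lives elapsed: n = 41.7/11.591 ≈ 3.5976.
A₀ = A × 2^n = 41.4 × 2^3.5976 = 41.4 × 12.106 ≈ 501.17 ng/mL.

501 ng/mL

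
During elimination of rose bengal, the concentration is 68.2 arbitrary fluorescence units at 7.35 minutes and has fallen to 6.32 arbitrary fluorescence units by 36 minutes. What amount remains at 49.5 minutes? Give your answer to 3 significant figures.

2.06 arbitrary fluorescence units

Over Δt = 36 − 7.35 = 28.65 minutes, the level fell by a factor of 68.2/6.32 ≈ 10.791.
n = log₂(10.791) ≈ 3.4318 half-lives, so t½ = 28.65/3.4318 ≈ 8.3484 minutes.
From t = 36 to t = 49.5: 6.32 × (1/2)^((49.5−36)/8.3484) ≈ 2.0603 arbitrary fluorescence units.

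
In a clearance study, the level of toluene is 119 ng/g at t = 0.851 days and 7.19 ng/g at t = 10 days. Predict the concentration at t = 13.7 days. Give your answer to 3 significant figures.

2.31 ng/g

Over Δt = 10 − 0.851 = 9.149 days, the level fell by a factor of 119/7.19 ≈ 16.551.
n = log₂(16.551) ≈ 4.0488 half-lives, so t½ = 9.149/4.0488 ≈ 2.2597 days.
From t = 10 to t = 13.7: 7.19 × (1/2)^((13.7−10)/2.2597) ≈ 2.3111 ng/g.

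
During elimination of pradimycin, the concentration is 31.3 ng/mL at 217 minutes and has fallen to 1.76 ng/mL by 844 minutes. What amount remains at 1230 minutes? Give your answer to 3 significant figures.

0.299 ng/mL

Over Δt = 844 − 217 = 627 minutes, the level fell by a factor of 31.3/1.76 ≈ 17.784.
n = log₂(17.784) ≈ 4.1525 half-lives, so t½ = 627/4.1525 ≈ 150.99 minutes.
From t = 844 to t = 1230: 1.76 × (1/2)^((1230−844)/150.99) ≈ 0.2992 ng/mL.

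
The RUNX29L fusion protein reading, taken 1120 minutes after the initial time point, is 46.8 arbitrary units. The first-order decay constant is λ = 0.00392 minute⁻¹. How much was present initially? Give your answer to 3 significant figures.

t½ = ln 2 / λ = 0.69315 / 0.00392 ≈ 176.82 minutes.
Number of half-lives elapsed: n = 1120/176.82 ≈ 6.334.
A₀ = A × 2^n = 46.8 × 2^6.334 = 46.8 × 80.673 ≈ 3775.5 arbitrary units.

3780 arbitrary units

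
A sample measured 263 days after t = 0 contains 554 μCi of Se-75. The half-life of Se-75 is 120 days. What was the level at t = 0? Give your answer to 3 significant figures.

2530 μCi

Number of half-lives elapsed: n = 263/120 ≈ 2.1917.
A₀ = A × 2^n = 554 × 2^2.1917 = 554 × 4.5683 ≈ 2530.9 μCi.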